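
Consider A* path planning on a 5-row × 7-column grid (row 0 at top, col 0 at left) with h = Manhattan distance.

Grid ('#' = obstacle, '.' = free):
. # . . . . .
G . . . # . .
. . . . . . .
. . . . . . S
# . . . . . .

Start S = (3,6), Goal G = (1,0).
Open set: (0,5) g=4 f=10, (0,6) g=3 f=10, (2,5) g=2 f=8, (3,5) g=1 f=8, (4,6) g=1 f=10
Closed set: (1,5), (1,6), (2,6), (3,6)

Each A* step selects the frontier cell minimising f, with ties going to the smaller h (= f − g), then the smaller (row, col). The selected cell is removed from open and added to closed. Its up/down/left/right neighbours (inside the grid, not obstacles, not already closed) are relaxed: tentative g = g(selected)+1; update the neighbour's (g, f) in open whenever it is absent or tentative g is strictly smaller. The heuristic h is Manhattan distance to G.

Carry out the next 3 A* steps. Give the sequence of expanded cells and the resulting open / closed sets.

step 1: expand (2,5) (f=8, h=6) → closed; open now [(0,5) g=4 f=10, (0,6) g=3 f=10, (2,4) g=3 f=8, (3,5) g=1 f=8, (4,6) g=1 f=10]
step 2: expand (2,4) (f=8, h=5) → closed; open now [(0,5) g=4 f=10, (0,6) g=3 f=10, (2,3) g=4 f=8, (3,4) g=4 f=10, (3,5) g=1 f=8, (4,6) g=1 f=10]
step 3: expand (2,3) (f=8, h=4) → closed; open now [(0,5) g=4 f=10, (0,6) g=3 f=10, (1,3) g=5 f=8, (2,2) g=5 f=8, (3,3) g=5 f=10, (3,4) g=4 f=10, (3,5) g=1 f=8, (4,6) g=1 f=10]

order=[(2,5) → (2,4) → (2,3)]; open=[(0,5) g=4 f=10, (0,6) g=3 f=10, (1,3) g=5 f=8, (2,2) g=5 f=8, (3,3) g=5 f=10, (3,4) g=4 f=10, (3,5) g=1 f=8, (4,6) g=1 f=10]; closed=[(1,5), (1,6), (2,3), (2,4), (2,5), (2,6), (3,6)]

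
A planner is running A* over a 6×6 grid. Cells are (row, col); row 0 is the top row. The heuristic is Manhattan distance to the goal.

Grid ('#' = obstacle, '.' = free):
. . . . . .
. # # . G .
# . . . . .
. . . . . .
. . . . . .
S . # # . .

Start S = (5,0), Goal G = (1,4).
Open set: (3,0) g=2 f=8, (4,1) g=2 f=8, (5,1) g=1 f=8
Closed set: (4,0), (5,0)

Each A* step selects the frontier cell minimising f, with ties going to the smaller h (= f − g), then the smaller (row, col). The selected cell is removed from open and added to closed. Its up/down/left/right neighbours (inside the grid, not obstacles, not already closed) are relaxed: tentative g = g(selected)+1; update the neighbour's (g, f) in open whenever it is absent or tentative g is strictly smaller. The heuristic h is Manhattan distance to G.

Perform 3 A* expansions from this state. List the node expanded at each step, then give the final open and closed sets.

order=[(3,0) → (3,1) → (2,1)]; open=[(2,2) g=5 f=8, (3,2) g=4 f=8, (4,1) g=2 f=8, (5,1) g=1 f=8]; closed=[(2,1), (3,0), (3,1), (4,0), (5,0)]

step 1: expand (3,0) (f=8, h=6) → closed; open now [(3,1) g=3 f=8, (4,1) g=2 f=8, (5,1) g=1 f=8]
step 2: expand (3,1) (f=8, h=5) → closed; open now [(2,1) g=4 f=8, (3,2) g=4 f=8, (4,1) g=2 f=8, (5,1) g=1 f=8]
step 3: expand (2,1) (f=8, h=4) → closed; open now [(2,2) g=5 f=8, (3,2) g=4 f=8, (4,1) g=2 f=8, (5,1) g=1 f=8]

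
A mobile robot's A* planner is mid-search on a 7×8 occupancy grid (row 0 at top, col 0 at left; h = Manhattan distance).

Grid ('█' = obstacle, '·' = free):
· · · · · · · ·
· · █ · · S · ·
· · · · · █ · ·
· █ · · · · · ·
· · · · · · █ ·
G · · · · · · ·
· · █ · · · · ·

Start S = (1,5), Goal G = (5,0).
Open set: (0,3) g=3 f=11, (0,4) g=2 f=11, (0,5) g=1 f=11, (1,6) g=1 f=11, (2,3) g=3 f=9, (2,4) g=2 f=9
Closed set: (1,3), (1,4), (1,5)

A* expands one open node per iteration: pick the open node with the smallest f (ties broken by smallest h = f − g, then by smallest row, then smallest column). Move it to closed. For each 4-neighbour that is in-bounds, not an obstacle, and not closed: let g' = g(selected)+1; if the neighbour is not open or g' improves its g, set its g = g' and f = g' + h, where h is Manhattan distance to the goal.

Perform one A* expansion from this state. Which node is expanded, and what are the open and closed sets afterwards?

step 1: expand (2,3) (f=9, h=6) → closed; open now [(0,3) g=3 f=11, (0,4) g=2 f=11, (0,5) g=1 f=11, (1,6) g=1 f=11, (2,2) g=4 f=9, (2,4) g=2 f=9, (3,3) g=4 f=9]

expanded=(2,3); open=[(0,3) g=3 f=11, (0,4) g=2 f=11, (0,5) g=1 f=11, (1,6) g=1 f=11, (2,2) g=4 f=9, (2,4) g=2 f=9, (3,3) g=4 f=9]; closed=[(1,3), (1,4), (1,5), (2,3)]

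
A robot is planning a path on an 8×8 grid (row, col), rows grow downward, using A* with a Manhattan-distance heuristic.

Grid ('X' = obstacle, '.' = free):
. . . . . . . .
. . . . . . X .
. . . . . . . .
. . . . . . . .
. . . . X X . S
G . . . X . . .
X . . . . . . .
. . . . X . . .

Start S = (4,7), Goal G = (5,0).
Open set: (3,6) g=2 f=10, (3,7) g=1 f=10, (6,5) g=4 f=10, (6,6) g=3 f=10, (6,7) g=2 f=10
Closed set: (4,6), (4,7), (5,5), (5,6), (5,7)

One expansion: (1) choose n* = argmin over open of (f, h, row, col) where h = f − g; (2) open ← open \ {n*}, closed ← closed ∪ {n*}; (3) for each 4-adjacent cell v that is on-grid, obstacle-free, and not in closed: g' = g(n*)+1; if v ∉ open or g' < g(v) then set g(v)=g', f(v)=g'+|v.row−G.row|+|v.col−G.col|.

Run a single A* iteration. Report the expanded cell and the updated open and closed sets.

step 1: expand (6,5) (f=10, h=6) → closed; open now [(3,6) g=2 f=10, (3,7) g=1 f=10, (6,4) g=5 f=10, (6,6) g=3 f=10, (6,7) g=2 f=10, (7,5) g=5 f=12]

expanded=(6,5); open=[(3,6) g=2 f=10, (3,7) g=1 f=10, (6,4) g=5 f=10, (6,6) g=3 f=10, (6,7) g=2 f=10, (7,5) g=5 f=12]; closed=[(4,6), (4,7), (5,5), (5,6), (5,7), (6,5)]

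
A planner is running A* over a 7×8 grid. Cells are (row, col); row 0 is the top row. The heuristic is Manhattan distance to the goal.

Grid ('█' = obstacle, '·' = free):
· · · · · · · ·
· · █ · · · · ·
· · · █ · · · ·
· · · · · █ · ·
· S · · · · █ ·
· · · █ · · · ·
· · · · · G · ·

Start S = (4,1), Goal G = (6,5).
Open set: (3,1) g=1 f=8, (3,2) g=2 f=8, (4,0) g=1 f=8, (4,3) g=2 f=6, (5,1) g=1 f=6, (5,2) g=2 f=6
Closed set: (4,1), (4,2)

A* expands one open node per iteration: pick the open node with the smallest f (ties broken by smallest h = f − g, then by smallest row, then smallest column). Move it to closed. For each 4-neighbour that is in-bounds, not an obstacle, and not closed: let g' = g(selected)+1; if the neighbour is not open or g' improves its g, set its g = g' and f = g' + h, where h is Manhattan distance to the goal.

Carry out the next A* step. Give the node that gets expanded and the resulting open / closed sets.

step 1: expand (4,3) (f=6, h=4) → closed; open now [(3,1) g=1 f=8, (3,2) g=2 f=8, (3,3) g=3 f=8, (4,0) g=1 f=8, (4,4) g=3 f=6, (5,1) g=1 f=6, (5,2) g=2 f=6]

expanded=(4,3); open=[(3,1) g=1 f=8, (3,2) g=2 f=8, (3,3) g=3 f=8, (4,0) g=1 f=8, (4,4) g=3 f=6, (5,1) g=1 f=6, (5,2) g=2 f=6]; closed=[(4,1), (4,2), (4,3)]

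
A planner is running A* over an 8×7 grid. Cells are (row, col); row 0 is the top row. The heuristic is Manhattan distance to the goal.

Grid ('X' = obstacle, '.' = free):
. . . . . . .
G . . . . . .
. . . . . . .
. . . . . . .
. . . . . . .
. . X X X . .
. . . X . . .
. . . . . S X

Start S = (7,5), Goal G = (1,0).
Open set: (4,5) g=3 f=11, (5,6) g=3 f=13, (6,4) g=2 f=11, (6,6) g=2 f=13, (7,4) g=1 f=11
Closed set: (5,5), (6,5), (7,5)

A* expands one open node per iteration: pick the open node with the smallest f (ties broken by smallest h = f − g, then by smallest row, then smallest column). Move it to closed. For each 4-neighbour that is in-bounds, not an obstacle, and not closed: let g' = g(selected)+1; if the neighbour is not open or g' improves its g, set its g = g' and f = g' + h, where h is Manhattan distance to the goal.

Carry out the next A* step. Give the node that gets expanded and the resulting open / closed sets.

expanded=(4,5); open=[(3,5) g=4 f=11, (4,4) g=4 f=11, (4,6) g=4 f=13, (5,6) g=3 f=13, (6,4) g=2 f=11, (6,6) g=2 f=13, (7,4) g=1 f=11]; closed=[(4,5), (5,5), (6,5), (7,5)]

step 1: expand (4,5) (f=11, h=8) → closed; open now [(3,5) g=4 f=11, (4,4) g=4 f=11, (4,6) g=4 f=13, (5,6) g=3 f=13, (6,4) g=2 f=11, (6,6) g=2 f=13, (7,4) g=1 f=11]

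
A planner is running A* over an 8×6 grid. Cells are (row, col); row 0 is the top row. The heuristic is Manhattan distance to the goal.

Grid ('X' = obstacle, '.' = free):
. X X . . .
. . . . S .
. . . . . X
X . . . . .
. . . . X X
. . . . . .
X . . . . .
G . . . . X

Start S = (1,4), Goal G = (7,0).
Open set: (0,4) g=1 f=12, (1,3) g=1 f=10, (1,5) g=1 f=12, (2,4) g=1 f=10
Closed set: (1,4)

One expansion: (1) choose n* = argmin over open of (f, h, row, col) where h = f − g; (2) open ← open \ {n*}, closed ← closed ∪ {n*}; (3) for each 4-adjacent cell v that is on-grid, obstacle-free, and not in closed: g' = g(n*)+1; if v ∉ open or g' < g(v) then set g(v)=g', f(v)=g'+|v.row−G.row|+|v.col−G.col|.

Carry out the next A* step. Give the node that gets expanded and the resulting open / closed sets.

expanded=(1,3); open=[(0,3) g=2 f=12, (0,4) g=1 f=12, (1,2) g=2 f=10, (1,5) g=1 f=12, (2,3) g=2 f=10, (2,4) g=1 f=10]; closed=[(1,3), (1,4)]

step 1: expand (1,3) (f=10, h=9) → closed; open now [(0,3) g=2 f=12, (0,4) g=1 f=12, (1,2) g=2 f=10, (1,5) g=1 f=12, (2,3) g=2 f=10, (2,4) g=1 f=10]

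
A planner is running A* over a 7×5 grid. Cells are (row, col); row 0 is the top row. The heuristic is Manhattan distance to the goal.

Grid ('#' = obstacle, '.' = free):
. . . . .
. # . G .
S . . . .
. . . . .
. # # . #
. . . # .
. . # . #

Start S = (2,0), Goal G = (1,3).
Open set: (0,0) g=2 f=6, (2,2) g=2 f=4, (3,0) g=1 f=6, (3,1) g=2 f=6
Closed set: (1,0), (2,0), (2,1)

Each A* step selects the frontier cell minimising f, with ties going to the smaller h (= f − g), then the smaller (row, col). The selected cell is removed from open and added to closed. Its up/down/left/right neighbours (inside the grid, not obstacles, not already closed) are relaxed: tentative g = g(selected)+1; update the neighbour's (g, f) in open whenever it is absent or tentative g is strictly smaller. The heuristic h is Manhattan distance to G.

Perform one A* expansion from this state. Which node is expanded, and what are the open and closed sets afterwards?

expanded=(2,2); open=[(0,0) g=2 f=6, (1,2) g=3 f=4, (2,3) g=3 f=4, (3,0) g=1 f=6, (3,1) g=2 f=6, (3,2) g=3 f=6]; closed=[(1,0), (2,0), (2,1), (2,2)]

step 1: expand (2,2) (f=4, h=2) → closed; open now [(0,0) g=2 f=6, (1,2) g=3 f=4, (2,3) g=3 f=4, (3,0) g=1 f=6, (3,1) g=2 f=6, (3,2) g=3 f=6]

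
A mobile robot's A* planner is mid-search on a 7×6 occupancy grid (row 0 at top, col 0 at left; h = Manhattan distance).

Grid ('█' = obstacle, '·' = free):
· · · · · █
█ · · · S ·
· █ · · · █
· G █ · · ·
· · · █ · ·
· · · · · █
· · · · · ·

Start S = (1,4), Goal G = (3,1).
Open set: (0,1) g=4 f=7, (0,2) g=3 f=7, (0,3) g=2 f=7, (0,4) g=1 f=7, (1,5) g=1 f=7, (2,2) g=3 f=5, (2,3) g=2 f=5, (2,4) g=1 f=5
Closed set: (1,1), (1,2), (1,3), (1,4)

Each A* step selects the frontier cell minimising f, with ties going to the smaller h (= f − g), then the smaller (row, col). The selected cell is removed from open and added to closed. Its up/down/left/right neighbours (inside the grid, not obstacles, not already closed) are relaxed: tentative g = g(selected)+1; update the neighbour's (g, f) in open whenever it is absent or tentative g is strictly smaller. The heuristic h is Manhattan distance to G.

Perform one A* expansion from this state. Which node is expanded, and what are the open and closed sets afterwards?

step 1: expand (2,2) (f=5, h=2) → closed; open now [(0,1) g=4 f=7, (0,2) g=3 f=7, (0,3) g=2 f=7, (0,4) g=1 f=7, (1,5) g=1 f=7, (2,3) g=2 f=5, (2,4) g=1 f=5]

expanded=(2,2); open=[(0,1) g=4 f=7, (0,2) g=3 f=7, (0,3) g=2 f=7, (0,4) g=1 f=7, (1,5) g=1 f=7, (2,3) g=2 f=5, (2,4) g=1 f=5]; closed=[(1,1), (1,2), (1,3), (1,4), (2,2)]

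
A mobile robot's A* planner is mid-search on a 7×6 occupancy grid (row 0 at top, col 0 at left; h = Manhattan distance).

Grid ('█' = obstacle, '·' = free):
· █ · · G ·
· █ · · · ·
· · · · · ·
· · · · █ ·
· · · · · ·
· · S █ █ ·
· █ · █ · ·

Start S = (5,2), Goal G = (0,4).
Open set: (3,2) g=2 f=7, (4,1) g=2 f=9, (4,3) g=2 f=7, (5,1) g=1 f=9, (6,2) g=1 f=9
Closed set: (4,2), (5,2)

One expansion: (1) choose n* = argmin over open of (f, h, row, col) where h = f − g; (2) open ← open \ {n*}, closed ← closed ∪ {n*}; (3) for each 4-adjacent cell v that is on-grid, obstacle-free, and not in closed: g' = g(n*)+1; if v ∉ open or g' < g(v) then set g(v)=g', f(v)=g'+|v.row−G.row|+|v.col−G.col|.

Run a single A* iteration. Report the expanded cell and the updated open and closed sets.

expanded=(3,2); open=[(2,2) g=3 f=7, (3,1) g=3 f=9, (3,3) g=3 f=7, (4,1) g=2 f=9, (4,3) g=2 f=7, (5,1) g=1 f=9, (6,2) g=1 f=9]; closed=[(3,2), (4,2), (5,2)]

step 1: expand (3,2) (f=7, h=5) → closed; open now [(2,2) g=3 f=7, (3,1) g=3 f=9, (3,3) g=3 f=7, (4,1) g=2 f=9, (4,3) g=2 f=7, (5,1) g=1 f=9, (6,2) g=1 f=9]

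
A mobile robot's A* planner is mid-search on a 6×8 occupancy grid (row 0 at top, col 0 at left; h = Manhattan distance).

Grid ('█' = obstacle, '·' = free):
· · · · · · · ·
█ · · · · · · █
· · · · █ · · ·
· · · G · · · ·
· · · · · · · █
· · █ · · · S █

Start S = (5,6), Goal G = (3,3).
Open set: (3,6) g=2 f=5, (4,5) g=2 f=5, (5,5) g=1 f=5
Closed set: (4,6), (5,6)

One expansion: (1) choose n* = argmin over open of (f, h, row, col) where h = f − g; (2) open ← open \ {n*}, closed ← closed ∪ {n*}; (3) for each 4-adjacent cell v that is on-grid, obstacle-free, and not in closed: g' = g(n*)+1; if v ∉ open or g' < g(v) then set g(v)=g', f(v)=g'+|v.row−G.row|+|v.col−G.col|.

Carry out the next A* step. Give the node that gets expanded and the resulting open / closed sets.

expanded=(3,6); open=[(2,6) g=3 f=7, (3,5) g=3 f=5, (3,7) g=3 f=7, (4,5) g=2 f=5, (5,5) g=1 f=5]; closed=[(3,6), (4,6), (5,6)]

step 1: expand (3,6) (f=5, h=3) → closed; open now [(2,6) g=3 f=7, (3,5) g=3 f=5, (3,7) g=3 f=7, (4,5) g=2 f=5, (5,5) g=1 f=5]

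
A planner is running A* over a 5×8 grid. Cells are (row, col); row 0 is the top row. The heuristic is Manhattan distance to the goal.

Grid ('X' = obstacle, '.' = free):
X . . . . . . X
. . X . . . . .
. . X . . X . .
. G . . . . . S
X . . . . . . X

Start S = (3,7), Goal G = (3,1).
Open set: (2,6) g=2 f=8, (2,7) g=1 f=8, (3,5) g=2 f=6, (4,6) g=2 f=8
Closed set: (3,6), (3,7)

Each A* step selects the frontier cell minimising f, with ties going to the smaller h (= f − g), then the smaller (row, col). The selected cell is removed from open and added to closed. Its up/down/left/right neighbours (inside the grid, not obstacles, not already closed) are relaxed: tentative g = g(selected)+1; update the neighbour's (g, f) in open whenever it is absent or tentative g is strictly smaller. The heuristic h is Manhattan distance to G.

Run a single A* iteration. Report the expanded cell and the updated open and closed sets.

expanded=(3,5); open=[(2,6) g=2 f=8, (2,7) g=1 f=8, (3,4) g=3 f=6, (4,5) g=3 f=8, (4,6) g=2 f=8]; closed=[(3,5), (3,6), (3,7)]

step 1: expand (3,5) (f=6, h=4) → closed; open now [(2,6) g=2 f=8, (2,7) g=1 f=8, (3,4) g=3 f=6, (4,5) g=3 f=8, (4,6) g=2 f=8]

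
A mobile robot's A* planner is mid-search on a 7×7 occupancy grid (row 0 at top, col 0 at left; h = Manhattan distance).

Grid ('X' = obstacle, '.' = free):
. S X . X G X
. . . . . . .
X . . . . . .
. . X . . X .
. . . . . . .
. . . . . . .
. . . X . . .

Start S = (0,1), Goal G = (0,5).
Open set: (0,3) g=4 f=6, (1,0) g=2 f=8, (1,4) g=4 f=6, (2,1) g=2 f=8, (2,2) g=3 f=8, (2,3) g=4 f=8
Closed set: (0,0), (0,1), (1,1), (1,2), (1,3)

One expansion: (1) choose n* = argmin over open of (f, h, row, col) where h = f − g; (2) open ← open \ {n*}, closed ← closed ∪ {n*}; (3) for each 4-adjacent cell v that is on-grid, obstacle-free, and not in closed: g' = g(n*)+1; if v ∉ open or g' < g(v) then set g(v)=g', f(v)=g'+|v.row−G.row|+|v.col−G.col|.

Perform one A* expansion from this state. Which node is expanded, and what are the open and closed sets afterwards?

step 1: expand (0,3) (f=6, h=2) → closed; open now [(1,0) g=2 f=8, (1,4) g=4 f=6, (2,1) g=2 f=8, (2,2) g=3 f=8, (2,3) g=4 f=8]

expanded=(0,3); open=[(1,0) g=2 f=8, (1,4) g=4 f=6, (2,1) g=2 f=8, (2,2) g=3 f=8, (2,3) g=4 f=8]; closed=[(0,0), (0,1), (0,3), (1,1), (1,2), (1,3)]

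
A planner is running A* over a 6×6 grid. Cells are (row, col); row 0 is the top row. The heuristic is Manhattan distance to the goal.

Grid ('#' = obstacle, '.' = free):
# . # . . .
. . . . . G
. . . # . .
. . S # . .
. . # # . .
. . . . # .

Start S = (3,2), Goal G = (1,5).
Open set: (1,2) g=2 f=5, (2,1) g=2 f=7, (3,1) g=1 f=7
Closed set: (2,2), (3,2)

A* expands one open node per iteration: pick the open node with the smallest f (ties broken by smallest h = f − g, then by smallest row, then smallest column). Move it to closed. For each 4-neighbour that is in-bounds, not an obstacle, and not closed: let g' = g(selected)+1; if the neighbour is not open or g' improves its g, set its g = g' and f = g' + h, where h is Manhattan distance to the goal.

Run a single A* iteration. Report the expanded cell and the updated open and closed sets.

step 1: expand (1,2) (f=5, h=3) → closed; open now [(1,1) g=3 f=7, (1,3) g=3 f=5, (2,1) g=2 f=7, (3,1) g=1 f=7]

expanded=(1,2); open=[(1,1) g=3 f=7, (1,3) g=3 f=5, (2,1) g=2 f=7, (3,1) g=1 f=7]; closed=[(1,2), (2,2), (3,2)]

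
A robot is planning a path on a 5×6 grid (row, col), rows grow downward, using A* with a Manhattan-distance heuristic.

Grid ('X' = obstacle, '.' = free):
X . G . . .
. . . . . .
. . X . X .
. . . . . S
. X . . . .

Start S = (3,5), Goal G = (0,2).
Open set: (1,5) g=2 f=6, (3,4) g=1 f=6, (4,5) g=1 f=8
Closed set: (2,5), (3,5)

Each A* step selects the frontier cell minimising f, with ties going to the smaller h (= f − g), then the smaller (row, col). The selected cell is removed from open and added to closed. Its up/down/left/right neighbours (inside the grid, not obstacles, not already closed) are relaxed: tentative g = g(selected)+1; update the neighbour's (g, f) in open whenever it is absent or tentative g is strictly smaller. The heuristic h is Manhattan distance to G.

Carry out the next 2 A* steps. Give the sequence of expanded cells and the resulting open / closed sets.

order=[(1,5) → (0,5)]; open=[(0,4) g=4 f=6, (1,4) g=3 f=6, (3,4) g=1 f=6, (4,5) g=1 f=8]; closed=[(0,5), (1,5), (2,5), (3,5)]

step 1: expand (1,5) (f=6, h=4) → closed; open now [(0,5) g=3 f=6, (1,4) g=3 f=6, (3,4) g=1 f=6, (4,5) g=1 f=8]
step 2: expand (0,5) (f=6, h=3) → closed; open now [(0,4) g=4 f=6, (1,4) g=3 f=6, (3,4) g=1 f=6, (4,5) g=1 f=8]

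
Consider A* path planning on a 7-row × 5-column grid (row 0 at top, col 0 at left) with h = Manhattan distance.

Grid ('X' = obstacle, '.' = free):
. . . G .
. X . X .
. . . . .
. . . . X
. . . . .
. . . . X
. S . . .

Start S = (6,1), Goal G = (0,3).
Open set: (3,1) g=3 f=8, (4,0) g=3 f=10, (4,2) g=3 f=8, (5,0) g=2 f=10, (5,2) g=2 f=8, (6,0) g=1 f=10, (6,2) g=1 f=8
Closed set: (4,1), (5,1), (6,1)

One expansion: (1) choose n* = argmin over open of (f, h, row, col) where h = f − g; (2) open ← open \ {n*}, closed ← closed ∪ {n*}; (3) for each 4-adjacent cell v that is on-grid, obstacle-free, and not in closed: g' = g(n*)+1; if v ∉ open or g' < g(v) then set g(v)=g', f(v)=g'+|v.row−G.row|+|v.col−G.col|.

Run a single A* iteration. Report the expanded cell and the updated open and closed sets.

step 1: expand (3,1) (f=8, h=5) → closed; open now [(2,1) g=4 f=8, (3,0) g=4 f=10, (3,2) g=4 f=8, (4,0) g=3 f=10, (4,2) g=3 f=8, (5,0) g=2 f=10, (5,2) g=2 f=8, (6,0) g=1 f=10, (6,2) g=1 f=8]

expanded=(3,1); open=[(2,1) g=4 f=8, (3,0) g=4 f=10, (3,2) g=4 f=8, (4,0) g=3 f=10, (4,2) g=3 f=8, (5,0) g=2 f=10, (5,2) g=2 f=8, (6,0) g=1 f=10, (6,2) g=1 f=8]; closed=[(3,1), (4,1), (5,1), (6,1)]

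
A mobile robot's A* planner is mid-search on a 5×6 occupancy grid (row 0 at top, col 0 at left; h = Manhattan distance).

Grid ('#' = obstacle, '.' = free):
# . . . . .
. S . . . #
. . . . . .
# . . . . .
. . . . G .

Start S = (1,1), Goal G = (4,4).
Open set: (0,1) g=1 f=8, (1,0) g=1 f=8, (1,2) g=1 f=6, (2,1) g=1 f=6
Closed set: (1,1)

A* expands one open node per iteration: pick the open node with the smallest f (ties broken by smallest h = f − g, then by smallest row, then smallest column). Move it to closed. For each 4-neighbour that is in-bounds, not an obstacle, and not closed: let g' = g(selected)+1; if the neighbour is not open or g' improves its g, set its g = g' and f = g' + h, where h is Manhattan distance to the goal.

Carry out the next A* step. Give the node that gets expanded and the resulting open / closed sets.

expanded=(1,2); open=[(0,1) g=1 f=8, (0,2) g=2 f=8, (1,0) g=1 f=8, (1,3) g=2 f=6, (2,1) g=1 f=6, (2,2) g=2 f=6]; closed=[(1,1), (1,2)]

step 1: expand (1,2) (f=6, h=5) → closed; open now [(0,1) g=1 f=8, (0,2) g=2 f=8, (1,0) g=1 f=8, (1,3) g=2 f=6, (2,1) g=1 f=6, (2,2) g=2 f=6]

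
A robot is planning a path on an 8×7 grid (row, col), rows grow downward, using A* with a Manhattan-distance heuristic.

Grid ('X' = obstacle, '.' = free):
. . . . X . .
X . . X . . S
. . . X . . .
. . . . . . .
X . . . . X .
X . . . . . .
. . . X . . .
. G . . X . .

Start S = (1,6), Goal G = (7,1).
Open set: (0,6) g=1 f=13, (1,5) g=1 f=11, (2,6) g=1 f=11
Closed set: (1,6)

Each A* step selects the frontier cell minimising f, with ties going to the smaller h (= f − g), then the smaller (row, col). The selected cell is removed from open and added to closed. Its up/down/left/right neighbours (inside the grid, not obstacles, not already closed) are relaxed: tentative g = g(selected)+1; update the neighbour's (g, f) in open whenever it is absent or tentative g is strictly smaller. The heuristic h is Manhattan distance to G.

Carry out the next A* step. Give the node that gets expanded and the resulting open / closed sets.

step 1: expand (1,5) (f=11, h=10) → closed; open now [(0,5) g=2 f=13, (0,6) g=1 f=13, (1,4) g=2 f=11, (2,5) g=2 f=11, (2,6) g=1 f=11]

expanded=(1,5); open=[(0,5) g=2 f=13, (0,6) g=1 f=13, (1,4) g=2 f=11, (2,5) g=2 f=11, (2,6) g=1 f=11]; closed=[(1,5), (1,6)]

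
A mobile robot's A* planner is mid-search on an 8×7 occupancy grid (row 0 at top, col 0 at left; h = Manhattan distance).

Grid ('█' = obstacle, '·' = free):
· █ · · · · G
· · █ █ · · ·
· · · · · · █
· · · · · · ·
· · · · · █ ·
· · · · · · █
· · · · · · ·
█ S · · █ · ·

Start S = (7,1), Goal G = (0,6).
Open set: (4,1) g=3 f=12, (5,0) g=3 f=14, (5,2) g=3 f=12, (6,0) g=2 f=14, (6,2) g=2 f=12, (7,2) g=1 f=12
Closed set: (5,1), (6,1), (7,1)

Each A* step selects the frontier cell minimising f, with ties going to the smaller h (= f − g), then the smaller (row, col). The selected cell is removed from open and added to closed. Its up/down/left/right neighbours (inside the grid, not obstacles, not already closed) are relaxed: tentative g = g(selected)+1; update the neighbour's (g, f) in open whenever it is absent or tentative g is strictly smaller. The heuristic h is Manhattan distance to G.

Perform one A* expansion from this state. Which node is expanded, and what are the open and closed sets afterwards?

step 1: expand (4,1) (f=12, h=9) → closed; open now [(3,1) g=4 f=12, (4,0) g=4 f=14, (4,2) g=4 f=12, (5,0) g=3 f=14, (5,2) g=3 f=12, (6,0) g=2 f=14, (6,2) g=2 f=12, (7,2) g=1 f=12]

expanded=(4,1); open=[(3,1) g=4 f=12, (4,0) g=4 f=14, (4,2) g=4 f=12, (5,0) g=3 f=14, (5,2) g=3 f=12, (6,0) g=2 f=14, (6,2) g=2 f=12, (7,2) g=1 f=12]; closed=[(4,1), (5,1), (6,1), (7,1)]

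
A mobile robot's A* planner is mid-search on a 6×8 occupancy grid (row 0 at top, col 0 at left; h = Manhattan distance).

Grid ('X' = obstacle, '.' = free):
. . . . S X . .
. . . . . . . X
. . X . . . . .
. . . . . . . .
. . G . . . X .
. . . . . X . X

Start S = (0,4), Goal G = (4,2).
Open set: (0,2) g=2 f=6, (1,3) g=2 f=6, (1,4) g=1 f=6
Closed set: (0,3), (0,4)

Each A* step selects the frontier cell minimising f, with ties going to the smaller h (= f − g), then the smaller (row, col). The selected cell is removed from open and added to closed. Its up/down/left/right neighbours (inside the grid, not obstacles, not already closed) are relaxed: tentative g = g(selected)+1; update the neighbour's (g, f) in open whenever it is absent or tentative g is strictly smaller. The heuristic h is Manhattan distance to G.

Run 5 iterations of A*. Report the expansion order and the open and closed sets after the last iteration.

step 1: expand (0,2) (f=6, h=4) → closed; open now [(0,1) g=3 f=8, (1,2) g=3 f=6, (1,3) g=2 f=6, (1,4) g=1 f=6]
step 2: expand (1,2) (f=6, h=3) → closed; open now [(0,1) g=3 f=8, (1,1) g=4 f=8, (1,3) g=2 f=6, (1,4) g=1 f=6]
step 3: expand (1,3) (f=6, h=4) → closed; open now [(0,1) g=3 f=8, (1,1) g=4 f=8, (1,4) g=1 f=6, (2,3) g=3 f=6]
step 4: expand (2,3) (f=6, h=3) → closed; open now [(0,1) g=3 f=8, (1,1) g=4 f=8, (1,4) g=1 f=6, (2,4) g=4 f=8, (3,3) g=4 f=6]
step 5: expand (3,3) (f=6, h=2) → closed; open now [(0,1) g=3 f=8, (1,1) g=4 f=8, (1,4) g=1 f=6, (2,4) g=4 f=8, (3,2) g=5 f=6, (3,4) g=5 f=8, (4,3) g=5 f=6]

order=[(0,2) → (1,2) → (1,3) → (2,3) → (3,3)]; open=[(0,1) g=3 f=8, (1,1) g=4 f=8, (1,4) g=1 f=6, (2,4) g=4 f=8, (3,2) g=5 f=6, (3,4) g=5 f=8, (4,3) g=5 f=6]; closed=[(0,2), (0,3), (0,4), (1,2), (1,3), (2,3), (3,3)]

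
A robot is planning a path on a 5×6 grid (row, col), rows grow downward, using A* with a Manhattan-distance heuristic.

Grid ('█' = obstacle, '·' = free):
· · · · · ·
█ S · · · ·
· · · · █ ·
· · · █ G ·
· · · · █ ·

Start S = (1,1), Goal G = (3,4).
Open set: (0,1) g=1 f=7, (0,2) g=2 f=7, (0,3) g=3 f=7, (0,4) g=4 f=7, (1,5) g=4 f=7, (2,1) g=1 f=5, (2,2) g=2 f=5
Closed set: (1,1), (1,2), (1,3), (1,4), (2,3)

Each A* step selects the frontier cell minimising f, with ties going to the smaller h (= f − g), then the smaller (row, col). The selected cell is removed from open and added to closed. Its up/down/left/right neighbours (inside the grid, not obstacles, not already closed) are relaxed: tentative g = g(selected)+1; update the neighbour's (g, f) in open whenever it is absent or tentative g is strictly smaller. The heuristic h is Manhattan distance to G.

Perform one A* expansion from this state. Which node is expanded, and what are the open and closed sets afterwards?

expanded=(2,2); open=[(0,1) g=1 f=7, (0,2) g=2 f=7, (0,3) g=3 f=7, (0,4) g=4 f=7, (1,5) g=4 f=7, (2,1) g=1 f=5, (3,2) g=3 f=5]; closed=[(1,1), (1,2), (1,3), (1,4), (2,2), (2,3)]

step 1: expand (2,2) (f=5, h=3) → closed; open now [(0,1) g=1 f=7, (0,2) g=2 f=7, (0,3) g=3 f=7, (0,4) g=4 f=7, (1,5) g=4 f=7, (2,1) g=1 f=5, (3,2) g=3 f=5]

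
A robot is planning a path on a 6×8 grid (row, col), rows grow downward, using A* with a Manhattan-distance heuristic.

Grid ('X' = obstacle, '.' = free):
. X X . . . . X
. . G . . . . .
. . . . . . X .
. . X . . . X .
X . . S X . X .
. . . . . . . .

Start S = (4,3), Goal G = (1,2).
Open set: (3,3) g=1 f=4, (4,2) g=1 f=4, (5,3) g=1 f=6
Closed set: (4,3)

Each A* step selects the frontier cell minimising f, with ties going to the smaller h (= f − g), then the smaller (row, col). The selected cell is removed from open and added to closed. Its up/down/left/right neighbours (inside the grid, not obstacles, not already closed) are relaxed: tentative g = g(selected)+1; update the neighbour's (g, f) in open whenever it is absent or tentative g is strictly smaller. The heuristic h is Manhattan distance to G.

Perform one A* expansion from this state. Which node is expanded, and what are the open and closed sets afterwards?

expanded=(3,3); open=[(2,3) g=2 f=4, (3,4) g=2 f=6, (4,2) g=1 f=4, (5,3) g=1 f=6]; closed=[(3,3), (4,3)]

step 1: expand (3,3) (f=4, h=3) → closed; open now [(2,3) g=2 f=4, (3,4) g=2 f=6, (4,2) g=1 f=4, (5,3) g=1 f=6]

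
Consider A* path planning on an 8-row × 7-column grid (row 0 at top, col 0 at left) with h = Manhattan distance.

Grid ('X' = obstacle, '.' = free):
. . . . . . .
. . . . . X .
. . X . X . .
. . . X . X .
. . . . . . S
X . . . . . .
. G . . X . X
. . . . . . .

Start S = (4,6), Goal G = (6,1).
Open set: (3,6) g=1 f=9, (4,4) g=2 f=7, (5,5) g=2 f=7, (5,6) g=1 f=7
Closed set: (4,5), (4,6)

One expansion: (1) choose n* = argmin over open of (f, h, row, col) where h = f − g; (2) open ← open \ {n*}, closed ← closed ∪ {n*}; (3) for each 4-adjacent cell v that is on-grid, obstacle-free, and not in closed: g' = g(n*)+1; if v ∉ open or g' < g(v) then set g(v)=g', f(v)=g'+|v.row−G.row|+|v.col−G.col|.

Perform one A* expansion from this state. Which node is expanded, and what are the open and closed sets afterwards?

expanded=(4,4); open=[(3,4) g=3 f=9, (3,6) g=1 f=9, (4,3) g=3 f=7, (5,4) g=3 f=7, (5,5) g=2 f=7, (5,6) g=1 f=7]; closed=[(4,4), (4,5), (4,6)]

step 1: expand (4,4) (f=7, h=5) → closed; open now [(3,4) g=3 f=9, (3,6) g=1 f=9, (4,3) g=3 f=7, (5,4) g=3 f=7, (5,5) g=2 f=7, (5,6) g=1 f=7]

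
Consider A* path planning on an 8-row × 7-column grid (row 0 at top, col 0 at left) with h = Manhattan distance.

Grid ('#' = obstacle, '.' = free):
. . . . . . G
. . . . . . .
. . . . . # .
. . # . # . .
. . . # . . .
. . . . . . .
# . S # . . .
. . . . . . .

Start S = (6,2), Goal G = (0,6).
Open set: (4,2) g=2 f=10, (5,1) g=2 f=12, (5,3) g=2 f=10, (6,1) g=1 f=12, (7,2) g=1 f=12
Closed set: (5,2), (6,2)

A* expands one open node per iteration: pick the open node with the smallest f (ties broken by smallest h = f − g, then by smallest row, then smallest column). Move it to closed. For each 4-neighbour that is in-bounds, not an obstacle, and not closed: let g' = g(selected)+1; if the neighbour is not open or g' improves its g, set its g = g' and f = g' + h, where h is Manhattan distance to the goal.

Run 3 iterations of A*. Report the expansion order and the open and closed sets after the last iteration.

order=[(4,2) → (5,3) → (5,4)]; open=[(4,1) g=3 f=12, (4,4) g=4 f=10, (5,1) g=2 f=12, (5,5) g=4 f=10, (6,1) g=1 f=12, (6,4) g=4 f=12, (7,2) g=1 f=12]; closed=[(4,2), (5,2), (5,3), (5,4), (6,2)]

step 1: expand (4,2) (f=10, h=8) → closed; open now [(4,1) g=3 f=12, (5,1) g=2 f=12, (5,3) g=2 f=10, (6,1) g=1 f=12, (7,2) g=1 f=12]
step 2: expand (5,3) (f=10, h=8) → closed; open now [(4,1) g=3 f=12, (5,1) g=2 f=12, (5,4) g=3 f=10, (6,1) g=1 f=12, (7,2) g=1 f=12]
step 3: expand (5,4) (f=10, h=7) → closed; open now [(4,1) g=3 f=12, (4,4) g=4 f=10, (5,1) g=2 f=12, (5,5) g=4 f=10, (6,1) g=1 f=12, (6,4) g=4 f=12, (7,2) g=1 f=12]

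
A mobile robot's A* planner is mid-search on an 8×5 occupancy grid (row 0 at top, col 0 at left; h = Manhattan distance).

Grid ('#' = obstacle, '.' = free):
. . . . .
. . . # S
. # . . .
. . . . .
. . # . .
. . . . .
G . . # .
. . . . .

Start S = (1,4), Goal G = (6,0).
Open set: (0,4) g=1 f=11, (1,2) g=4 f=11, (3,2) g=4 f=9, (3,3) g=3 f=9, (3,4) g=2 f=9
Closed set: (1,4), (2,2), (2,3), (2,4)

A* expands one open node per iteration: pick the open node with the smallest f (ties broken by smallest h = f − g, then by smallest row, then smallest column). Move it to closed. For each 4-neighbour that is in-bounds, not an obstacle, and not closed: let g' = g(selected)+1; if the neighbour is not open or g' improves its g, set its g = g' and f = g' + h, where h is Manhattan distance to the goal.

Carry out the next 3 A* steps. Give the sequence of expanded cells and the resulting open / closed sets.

step 1: expand (3,2) (f=9, h=5) → closed; open now [(0,4) g=1 f=11, (1,2) g=4 f=11, (3,1) g=5 f=9, (3,3) g=3 f=9, (3,4) g=2 f=9]
step 2: expand (3,1) (f=9, h=4) → closed; open now [(0,4) g=1 f=11, (1,2) g=4 f=11, (3,0) g=6 f=9, (3,3) g=3 f=9, (3,4) g=2 f=9, (4,1) g=6 f=9]
step 3: expand (3,0) (f=9, h=3) → closed; open now [(0,4) g=1 f=11, (1,2) g=4 f=11, (2,0) g=7 f=11, (3,3) g=3 f=9, (3,4) g=2 f=9, (4,0) g=7 f=9, (4,1) g=6 f=9]

order=[(3,2) → (3,1) → (3,0)]; open=[(0,4) g=1 f=11, (1,2) g=4 f=11, (2,0) g=7 f=11, (3,3) g=3 f=9, (3,4) g=2 f=9, (4,0) g=7 f=9, (4,1) g=6 f=9]; closed=[(1,4), (2,2), (2,3), (2,4), (3,0), (3,1), (3,2)]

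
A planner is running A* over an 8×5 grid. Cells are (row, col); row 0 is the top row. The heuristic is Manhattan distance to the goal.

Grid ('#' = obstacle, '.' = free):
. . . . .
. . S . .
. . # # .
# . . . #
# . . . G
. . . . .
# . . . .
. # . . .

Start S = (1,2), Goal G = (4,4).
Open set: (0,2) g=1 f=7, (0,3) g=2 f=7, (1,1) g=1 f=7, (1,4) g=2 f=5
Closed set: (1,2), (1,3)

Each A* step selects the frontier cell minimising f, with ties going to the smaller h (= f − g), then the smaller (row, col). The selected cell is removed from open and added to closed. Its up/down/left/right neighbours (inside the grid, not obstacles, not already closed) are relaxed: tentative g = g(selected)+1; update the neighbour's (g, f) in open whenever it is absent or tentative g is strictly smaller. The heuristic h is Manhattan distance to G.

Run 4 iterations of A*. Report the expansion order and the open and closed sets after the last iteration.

step 1: expand (1,4) (f=5, h=3) → closed; open now [(0,2) g=1 f=7, (0,3) g=2 f=7, (0,4) g=3 f=7, (1,1) g=1 f=7, (2,4) g=3 f=5]
step 2: expand (2,4) (f=5, h=2) → closed; open now [(0,2) g=1 f=7, (0,3) g=2 f=7, (0,4) g=3 f=7, (1,1) g=1 f=7]
step 3: expand (0,4) (f=7, h=4) → closed; open now [(0,2) g=1 f=7, (0,3) g=2 f=7, (1,1) g=1 f=7]
step 4: expand (0,3) (f=7, h=5) → closed; open now [(0,2) g=1 f=7, (1,1) g=1 f=7]

order=[(1,4) → (2,4) → (0,4) → (0,3)]; open=[(0,2) g=1 f=7, (1,1) g=1 f=7]; closed=[(0,3), (0,4), (1,2), (1,3), (1,4), (2,4)]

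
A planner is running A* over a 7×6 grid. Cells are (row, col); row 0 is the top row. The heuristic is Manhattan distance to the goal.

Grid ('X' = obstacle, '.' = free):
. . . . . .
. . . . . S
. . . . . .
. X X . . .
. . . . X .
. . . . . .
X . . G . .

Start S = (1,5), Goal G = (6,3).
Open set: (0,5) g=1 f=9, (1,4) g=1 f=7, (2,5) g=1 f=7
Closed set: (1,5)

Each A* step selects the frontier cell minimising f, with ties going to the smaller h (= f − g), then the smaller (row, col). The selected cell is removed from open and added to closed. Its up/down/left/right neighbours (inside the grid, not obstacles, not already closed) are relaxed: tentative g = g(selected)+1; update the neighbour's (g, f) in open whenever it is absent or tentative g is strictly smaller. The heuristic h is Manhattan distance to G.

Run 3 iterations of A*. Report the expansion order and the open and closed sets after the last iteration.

step 1: expand (1,4) (f=7, h=6) → closed; open now [(0,4) g=2 f=9, (0,5) g=1 f=9, (1,3) g=2 f=7, (2,4) g=2 f=7, (2,5) g=1 f=7]
step 2: expand (1,3) (f=7, h=5) → closed; open now [(0,3) g=3 f=9, (0,4) g=2 f=9, (0,5) g=1 f=9, (1,2) g=3 f=9, (2,3) g=3 f=7, (2,4) g=2 f=7, (2,5) g=1 f=7]
step 3: expand (2,3) (f=7, h=4) → closed; open now [(0,3) g=3 f=9, (0,4) g=2 f=9, (0,5) g=1 f=9, (1,2) g=3 f=9, (2,2) g=4 f=9, (2,4) g=2 f=7, (2,5) g=1 f=7, (3,3) g=4 f=7]

order=[(1,4) → (1,3) → (2,3)]; open=[(0,3) g=3 f=9, (0,4) g=2 f=9, (0,5) g=1 f=9, (1,2) g=3 f=9, (2,2) g=4 f=9, (2,4) g=2 f=7, (2,5) g=1 f=7, (3,3) g=4 f=7]; closed=[(1,3), (1,4), (1,5), (2,3)]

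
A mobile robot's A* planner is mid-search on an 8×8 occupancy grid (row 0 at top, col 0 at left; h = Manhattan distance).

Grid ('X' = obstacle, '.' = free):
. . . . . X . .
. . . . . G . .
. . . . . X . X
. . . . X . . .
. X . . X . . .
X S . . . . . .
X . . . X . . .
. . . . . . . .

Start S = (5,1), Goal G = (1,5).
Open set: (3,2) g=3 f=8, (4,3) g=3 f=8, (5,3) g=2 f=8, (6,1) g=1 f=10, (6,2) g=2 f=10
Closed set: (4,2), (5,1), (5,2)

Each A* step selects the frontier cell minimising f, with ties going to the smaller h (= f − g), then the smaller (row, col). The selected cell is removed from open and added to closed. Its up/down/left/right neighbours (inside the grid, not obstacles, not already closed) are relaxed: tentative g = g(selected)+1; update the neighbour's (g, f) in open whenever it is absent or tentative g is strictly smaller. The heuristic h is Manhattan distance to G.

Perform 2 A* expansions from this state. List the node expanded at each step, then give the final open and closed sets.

order=[(3,2) → (2,2)]; open=[(1,2) g=5 f=8, (2,1) g=5 f=10, (2,3) g=5 f=8, (3,1) g=4 f=10, (3,3) g=4 f=8, (4,3) g=3 f=8, (5,3) g=2 f=8, (6,1) g=1 f=10, (6,2) g=2 f=10]; closed=[(2,2), (3,2), (4,2), (5,1), (5,2)]

step 1: expand (3,2) (f=8, h=5) → closed; open now [(2,2) g=4 f=8, (3,1) g=4 f=10, (3,3) g=4 f=8, (4,3) g=3 f=8, (5,3) g=2 f=8, (6,1) g=1 f=10, (6,2) g=2 f=10]
step 2: expand (2,2) (f=8, h=4) → closed; open now [(1,2) g=5 f=8, (2,1) g=5 f=10, (2,3) g=5 f=8, (3,1) g=4 f=10, (3,3) g=4 f=8, (4,3) g=3 f=8, (5,3) g=2 f=8, (6,1) g=1 f=10, (6,2) g=2 f=10]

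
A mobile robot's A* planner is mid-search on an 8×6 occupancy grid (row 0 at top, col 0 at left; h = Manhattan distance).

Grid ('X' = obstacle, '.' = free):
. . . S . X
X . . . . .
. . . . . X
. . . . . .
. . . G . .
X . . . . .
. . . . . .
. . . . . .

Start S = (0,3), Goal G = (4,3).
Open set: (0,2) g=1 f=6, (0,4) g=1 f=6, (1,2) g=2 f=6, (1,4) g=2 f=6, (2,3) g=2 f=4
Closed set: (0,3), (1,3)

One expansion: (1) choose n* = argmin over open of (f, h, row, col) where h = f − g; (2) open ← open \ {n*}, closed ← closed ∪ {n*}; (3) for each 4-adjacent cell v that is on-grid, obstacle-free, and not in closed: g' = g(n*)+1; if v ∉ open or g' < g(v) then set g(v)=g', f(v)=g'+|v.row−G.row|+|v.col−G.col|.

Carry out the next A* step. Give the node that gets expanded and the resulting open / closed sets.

expanded=(2,3); open=[(0,2) g=1 f=6, (0,4) g=1 f=6, (1,2) g=2 f=6, (1,4) g=2 f=6, (2,2) g=3 f=6, (2,4) g=3 f=6, (3,3) g=3 f=4]; closed=[(0,3), (1,3), (2,3)]

step 1: expand (2,3) (f=4, h=2) → closed; open now [(0,2) g=1 f=6, (0,4) g=1 f=6, (1,2) g=2 f=6, (1,4) g=2 f=6, (2,2) g=3 f=6, (2,4) g=3 f=6, (3,3) g=3 f=4]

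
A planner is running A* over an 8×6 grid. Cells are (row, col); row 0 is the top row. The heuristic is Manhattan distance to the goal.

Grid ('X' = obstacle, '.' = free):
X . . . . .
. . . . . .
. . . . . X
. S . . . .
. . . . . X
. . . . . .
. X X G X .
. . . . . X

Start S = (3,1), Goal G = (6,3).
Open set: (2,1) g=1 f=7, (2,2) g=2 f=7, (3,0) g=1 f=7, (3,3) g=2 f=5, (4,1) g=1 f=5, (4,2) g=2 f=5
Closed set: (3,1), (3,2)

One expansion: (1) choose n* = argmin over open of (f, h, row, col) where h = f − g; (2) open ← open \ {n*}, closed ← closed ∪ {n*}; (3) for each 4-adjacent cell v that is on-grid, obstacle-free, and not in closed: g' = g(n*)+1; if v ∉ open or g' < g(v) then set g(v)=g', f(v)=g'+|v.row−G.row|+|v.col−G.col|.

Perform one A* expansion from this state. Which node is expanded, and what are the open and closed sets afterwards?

step 1: expand (3,3) (f=5, h=3) → closed; open now [(2,1) g=1 f=7, (2,2) g=2 f=7, (2,3) g=3 f=7, (3,0) g=1 f=7, (3,4) g=3 f=7, (4,1) g=1 f=5, (4,2) g=2 f=5, (4,3) g=3 f=5]

expanded=(3,3); open=[(2,1) g=1 f=7, (2,2) g=2 f=7, (2,3) g=3 f=7, (3,0) g=1 f=7, (3,4) g=3 f=7, (4,1) g=1 f=5, (4,2) g=2 f=5, (4,3) g=3 f=5]; closed=[(3,1), (3,2), (3,3)]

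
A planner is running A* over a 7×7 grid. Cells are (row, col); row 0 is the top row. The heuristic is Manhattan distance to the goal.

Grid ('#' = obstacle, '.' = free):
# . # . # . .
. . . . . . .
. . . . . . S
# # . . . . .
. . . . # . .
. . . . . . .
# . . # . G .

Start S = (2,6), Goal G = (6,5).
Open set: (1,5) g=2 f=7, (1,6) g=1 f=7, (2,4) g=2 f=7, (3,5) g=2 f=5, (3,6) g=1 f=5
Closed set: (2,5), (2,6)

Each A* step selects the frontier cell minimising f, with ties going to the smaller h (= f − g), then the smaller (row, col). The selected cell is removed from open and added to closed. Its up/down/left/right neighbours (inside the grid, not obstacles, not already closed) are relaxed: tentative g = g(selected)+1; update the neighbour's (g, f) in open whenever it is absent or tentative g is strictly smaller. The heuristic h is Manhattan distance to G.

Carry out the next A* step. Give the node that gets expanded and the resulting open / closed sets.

step 1: expand (3,5) (f=5, h=3) → closed; open now [(1,5) g=2 f=7, (1,6) g=1 f=7, (2,4) g=2 f=7, (3,4) g=3 f=7, (3,6) g=1 f=5, (4,5) g=3 f=5]

expanded=(3,5); open=[(1,5) g=2 f=7, (1,6) g=1 f=7, (2,4) g=2 f=7, (3,4) g=3 f=7, (3,6) g=1 f=5, (4,5) g=3 f=5]; closed=[(2,5), (2,6), (3,5)]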